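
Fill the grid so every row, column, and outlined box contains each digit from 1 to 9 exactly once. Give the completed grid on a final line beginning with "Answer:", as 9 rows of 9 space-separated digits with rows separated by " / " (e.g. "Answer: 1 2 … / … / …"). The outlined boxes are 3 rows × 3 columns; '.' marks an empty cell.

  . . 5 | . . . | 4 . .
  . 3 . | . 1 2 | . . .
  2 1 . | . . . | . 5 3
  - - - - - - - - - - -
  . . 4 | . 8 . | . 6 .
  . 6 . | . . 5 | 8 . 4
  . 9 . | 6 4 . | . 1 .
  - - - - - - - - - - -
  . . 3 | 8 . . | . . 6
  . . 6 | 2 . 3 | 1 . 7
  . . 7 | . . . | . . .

Step 1. [r6c6∈{7}] r6c6 has the single candidate 7 ⇒ r6c6=7.
Step 2. [r2c1∈{4,6,7,8,9}] r2c1 is the only open cell in box 1 admitting 4 ⇒ r2c1=4.
Step 3. [r1c1∈{6,7,8,9}] across col 1, 6 lands solely at r1c1. So r1c1=6.
Step 4. [r1c2∈{7,8}] box 1 places 7 nowhere but r1c2. So r1c2=7.
Step 5. [r5c5∈{2,3,9}] across col 5, 2 lands solely at r5c5, so r5c5=2.
Step 6. [r6c3∈{2,8}] col 3 places 2 nowhere but r6c3. So r6c3=2.
Step 7. [r4c2∈{5}] r4c2's peers cover all but 5. So r4c2=5.
Step 8. [r5c3∈{1}] r5c3 has the single candidate 1 ⇒ r5c3=1.
Step 9. [r7c5∈{5,7,9}] row 7 places 7 nowhere but r7c5. So r7c5=7.
Step 10. [r2c4∈{5,7,9}] 5 has one home in row 2: r2c4, so r2c4=5.
Step 11. [r1c9∈{1,2,8,9}] across row 1, 1 lands solely at r1c9. So r1c9=1.
Step 12. [r1c8∈{2,8,9}] row 1 places 2 nowhere but r1c8. So r1c8=2.
Step 13. [r2c7∈{6,7,9}] r2c7 is the only open cell in row 2 admitting 6 ⇒ r2c7=6.
Step 14. [r2c8∈{7,8,9}] r2c8 is the only open cell in row 2 admitting 7, so r2c8=7.
Step 15. [r3c7∈{9}] nothing but 9 survives at r3c7. So r3c7=9.
Step 16. [r6c1∈{3,8}] across row 6, 8 lands solely at r6c1 ⇒ r6c1=8.
Step 17. [r6c7∈{3,5}] row 6 places 3 nowhere but r6c7. So r6c7=3.
Step 18. [r5c8∈{9}] only 9 remains possible at r5c8, so r5c8=9.
Step 19. [r9c9∈{2,5,8,9}] across col 9, 9 lands solely at r9c9, so r9c9=9.
Step 20. [r7c8∈{4}] nothing but 4 survives at r7c8 ⇒ r7c8=4.
Step 21. [r5c4∈{3}] r5c4 has the single candidate 3, so r5c4=3.
Step 22. [r1c4∈{9}] only 9 remains possible at r1c4. So r1c4=9.
Step 23. [r8c5∈{5,9}] r8c5 is the only open cell in col 5 admitting 9. So r8c5=9.
Step 24. [r7c6∈{1}] only 1 remains possible at r7c6, so r7c6=1.
Step 25. [r9c5∈{5,6}] r9c5 is the only open cell in col 5 admitting 5, so r9c5=5.
Step 26. [r9c7∈{2}] r9c7's peers cover all but 2 ⇒ r9c7=2.
Step 27. [r9c4∈{4}] r9c4 has the single candidate 4, so r9c4=4.
Step 28. [r9c2∈{8}] nothing but 8 survives at r9c2, so r9c2=8.
Step 29. [r3c6∈{4,6,8}] across row 3, 4 lands solely at r3c6. So r3c6=4.
Step 30. [r5c1∈{7}] r5c1 has the single candidate 7. So r5c1=7.
Step 31. [r7c7∈{5}] nothing but 5 survives at r7c7, so r7c7=5.
Step 32. [r2c9∈{8}] r2c9 is down to just 8, so r2c9=8.
Step 33. [r9c1∈{1}] r9c1's peers cover all but 1 ⇒ r9c1=1.
Step 34. [r3c4∈{7}] r3c4's peers cover all but 7, so r3c4=7.
Step 35. [r7c1∈{9}] r7c1 has the single candidate 9, so r7c1=9.
Step 36. [r4c4∈{1}] only 1 remains possible at r4c4, so r4c4=1.
Step 37. [r8c1∈{5}] r8c1's peers cover all but 5. So r8c1=5.
Step 38. [r9c6∈{6}] r9c6 has the single candidate 6 ⇒ r9c6=6.
Step 39. [r7c2∈{2}] r7c2's peers cover all but 2, so r7c2=2.
Step 40. [r6c9∈{5}] r6c9's peers cover all but 5, so r6c9=5.
Step 41. [r8c8∈{8}] nothing but 8 survives at r8c8, so r8c8=8.
Step 42. [r1c6∈{8}] r1c6 has the single candidate 8. So r1c6=8.
Step 43. [r4c9∈{2}] r4c9 has the single candidate 2, so r4c9=2.
Step 44. [r3c5∈{6}] r3c5's peers cover all but 6 ⇒ r3c5=6.
Step 45. [r9c8∈{3}] r9c8 is down to just 3 ⇒ r9c8=3.
Step 46. [r1c5∈{3}] r1c5's peers cover all but 3, so r1c5=3.
Step 47. [r3c3∈{8}] r3c3's peers cover all but 8, so r3c3=8.
Step 48. [r4c1∈{3}] r4c1's peers cover all but 3. So r4c1=3.
Step 49. [r4c6∈{9}] only 9 remains possible at r4c6 ⇒ r4c6=9.
Step 50. [r4c7∈{7}] r4c7 has the single candidate 7 ⇒ r4c7=7.
Step 51. [r8c2∈{4}] r8c2's peers cover all but 4, so r8c2=4.
Step 52. [r2c3∈{9}] nothing but 9 survives at r2c3. So r2c3=9.

Answer: 6 7 5 9 3 8 4 2 1 / 4 3 9 5 1 2 6 7 8 / 2 1 8 7 6 4 9 5 3 / 3 5 4 1 8 9 7 6 2 / 7 6 1 3 2 5 8 9 4 / 8 9 2 6 4 7 3 1 5 / 9 2 3 8 7 1 5 4 6 / 5 4 6 2 9 3 1 8 7 / 1 8 7 4 5 6 2 3 9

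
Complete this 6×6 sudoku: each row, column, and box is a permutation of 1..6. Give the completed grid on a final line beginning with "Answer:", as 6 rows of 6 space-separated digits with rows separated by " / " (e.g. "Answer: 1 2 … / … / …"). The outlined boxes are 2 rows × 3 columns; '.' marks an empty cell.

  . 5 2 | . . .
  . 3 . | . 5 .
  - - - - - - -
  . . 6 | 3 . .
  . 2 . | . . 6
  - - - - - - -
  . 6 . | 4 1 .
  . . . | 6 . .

Step 1. [r4c5∈{4}] only 4 remains possible at r4c5, so r4c5=4.
Step 2. [r1c4∈{1}] r1c4 is down to just 1 ⇒ r1c4=1.
Step 3. [r3c6∈{1,2,5}] r3c6 is the only open cell in col 6 admitting 1 ⇒ r3c6=1.
Step 4. [r3c1∈{4,5}] 5 has one home in row 3: r3c1. So r3c1=5.
Step 5. [r6c2∈{1,4}] r6c2 is the only open cell in col 2 admitting 1. So r6c2=1.
Step 6. [r2c1∈{1,4,6}] 6 has one home in row 2: r2c1. So r2c1=6.
Step 7. [r1c1∈{4}] nothing but 4 survives at r1c1, so r1c1=4.
Step 8. [r1c6∈{3}] only 3 remains possible at r1c6, so r1c6=3.
Step 9. [r6c5∈{2,3}] across col 5, 3 lands solely at r6c5, so r6c5=3.
Step 10. [r4c1∈{1,3}] r4c1 is the only open cell in col 1 admitting 1. So r4c1=1.
Step 11. [r6c1∈{2}] r6c1 is down to just 2, so r6c1=2.
Step 12. [r6c6∈{5}] r6c6 is down to just 5 ⇒ r6c6=5.
Step 13. [r5c1∈{3}] r5c1's peers cover all but 3. So r5c1=3.
Step 14. [r2c6∈{2,4}] r2c6 is the only open cell in row 2 admitting 4 ⇒ r2c6=4.
Step 15. [r3c5∈{2}] r3c5's peers cover all but 2, so r3c5=2.
Step 16. [r1c5∈{6}] r1c5 is down to just 6. So r1c5=6.
Step 17. [r5c6∈{2}] r5c6 is down to just 2 ⇒ r5c6=2.
Step 18. [r2c4∈{2}] only 2 remains possible at r2c4. So r2c4=2.
Step 19. [r4c3∈{3}] nothing but 3 survives at r4c3 ⇒ r4c3=3.
Step 20. [r4c4∈{5}] r4c4 has the single candidate 5. So r4c4=5.
Step 21. [r2c3∈{1}] r2c3 has the single candidate 1 ⇒ r2c3=1.
Step 22. [r6c3∈{4}] r6c3 is down to just 4. So r6c3=4.
Step 23. [r5c3∈{5}] r5c3's peers cover all but 5. So r5c3=5.
Step 24. [r3c2∈{4}] r3c2 is down to just 4, so r3c2=4.

Answer: 4 5 2 1 6 3 / 6 3 1 2 5 4 / 5 4 6 3 2 1 / 1 2 3 5 4 6 / 3 6 5 4 1 2 / 2 1 4 6 3 5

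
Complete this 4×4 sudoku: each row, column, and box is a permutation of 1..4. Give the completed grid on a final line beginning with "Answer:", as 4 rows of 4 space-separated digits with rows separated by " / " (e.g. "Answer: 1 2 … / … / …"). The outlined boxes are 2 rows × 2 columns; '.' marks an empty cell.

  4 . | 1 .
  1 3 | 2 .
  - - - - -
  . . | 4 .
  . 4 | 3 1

Step 1. [r4c1∈{2}] only 2 remains possible at r4c1, so r4c1=2.
Step 2. [r3c2∈{1}] nothing but 1 survives at r3c2, so r3c2=1.
Step 3. [r3c1∈{3}] only 3 remains possible at r3c1, so r3c1=3.
Step 4. [r1c4∈{3}] r1c4 is down to just 3 ⇒ r1c4=3.
Step 5. [r1c2∈{2}] r1c2 has the single candidate 2. So r1c2=2.
Step 6. [r2c4∈{4}] r2c4's peers cover all but 4. So r2c4=4.
Step 7. [r3c4∈{2}] r3c4's peers cover all but 2. So r3c4=2.

Answer: 4 2 1 3 / 1 3 2 4 / 3 1 4 2 / 2 4 3 1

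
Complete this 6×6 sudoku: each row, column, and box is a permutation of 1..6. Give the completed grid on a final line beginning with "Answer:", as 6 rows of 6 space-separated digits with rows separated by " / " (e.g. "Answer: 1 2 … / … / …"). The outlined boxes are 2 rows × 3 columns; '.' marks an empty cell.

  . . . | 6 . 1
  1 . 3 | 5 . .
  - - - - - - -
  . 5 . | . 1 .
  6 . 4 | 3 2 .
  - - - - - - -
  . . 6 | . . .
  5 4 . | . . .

Step 1. [r5c2∈{1,2,3}] in col 2, 3 fits only at r5c2, so r5c2=3.
Step 2. [r5c1∈{2}] r5c1's peers cover all but 2, so r5c1=2.
Step 3. [r2c5∈{4}] r2c5 is down to just 4. So r2c5=4.
Step 4. [r6c6∈{2,3,6}] across col 6, 3 lands solely at r6c6 ⇒ r6c6=3.
Step 5. [r1c2∈{2}] r1c2's peers cover all but 2, so r1c2=2.
Step 6. [r3c4∈{4}] only 4 remains possible at r3c4, so r3c4=4.
Step 7. [r6c3∈{1}] r6c3 is down to just 1, so r6c3=1.
Step 8. [r5c6∈{4,5}] r5c6 is the only open cell in row 5 admitting 4, so r5c6=4.
Step 9. [r2c6∈{2}] r2c6 is down to just 2. So r2c6=2.
Step 10. [r3c3∈{2}] only 2 remains possible at r3c3. So r3c3=2.
Step 11. [r1c3∈{5}] r1c3's peers cover all but 5, so r1c3=5.
Step 12. [r5c5∈{5}] r5c5 has the single candidate 5. So r5c5=5.
Step 13. [r1c5∈{3}] r1c5 is down to just 3. So r1c5=3.
Step 14. [r1c1∈{4}] r1c1's peers cover all but 4, so r1c1=4.
Step 15. [r4c2∈{1}] nothing but 1 survives at r4c2 ⇒ r4c2=1.
Step 16. [r4c6∈{5}] r4c6's peers cover all but 5, so r4c6=5.
Step 17. [r6c4∈{2}] nothing but 2 survives at r6c4 ⇒ r6c4=2.
Step 18. [r2c2∈{6}] r2c2 has the single candidate 6. So r2c2=6.
Step 19. [r5c4∈{1}] r5c4's peers cover all but 1, so r5c4=1.
Step 20. [r6c5∈{6}] only 6 remains possible at r6c5 ⇒ r6c5=6.
Step 21. [r3c1∈{3}] r3c1 is down to just 3 ⇒ r3c1=3.
Step 22. [r3c6∈{6}] r3c6's peers cover all but 6, so r3c6=6.

Answer: 4 2 5 6 3 1 / 1 6 3 5 4 2 / 3 5 2 4 1 6 / 6 1 4 3 2 5 / 2 3 6 1 5 4 / 5 4 1 2 6 3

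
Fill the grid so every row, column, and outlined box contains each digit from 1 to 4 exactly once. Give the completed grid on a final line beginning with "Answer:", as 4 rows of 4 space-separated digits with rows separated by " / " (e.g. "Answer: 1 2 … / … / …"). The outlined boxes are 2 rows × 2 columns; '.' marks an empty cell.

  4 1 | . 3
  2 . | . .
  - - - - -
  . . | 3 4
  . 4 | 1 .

Step 1. [r3c1∈{1}] r3c1 has the single candidate 1 ⇒ r3c1=1.
Step 2. [r1c3∈{2}] only 2 remains possible at r1c3 ⇒ r1c3=2.
Step 3. [r2c2∈{3}] nothing but 3 survives at r2c2. So r2c2=3.
Step 4. [r2c4∈{1}] only 1 remains possible at r2c4. So r2c4=1.
Step 5. [r3c2∈{2}] r3c2 is down to just 2. So r3c2=2.
Step 6. [r4c4∈{2}] nothing but 2 survives at r4c4. So r4c4=2.
Step 7. [r4c1∈{3}] only 3 remains possible at r4c1, so r4c1=3.
Step 8. [r2c3∈{4}] r2c3 is down to just 4 ⇒ r2c3=4.

Answer: 4 1 2 3 / 2 3 4 1 / 1 2 3 4 / 3 4 1 2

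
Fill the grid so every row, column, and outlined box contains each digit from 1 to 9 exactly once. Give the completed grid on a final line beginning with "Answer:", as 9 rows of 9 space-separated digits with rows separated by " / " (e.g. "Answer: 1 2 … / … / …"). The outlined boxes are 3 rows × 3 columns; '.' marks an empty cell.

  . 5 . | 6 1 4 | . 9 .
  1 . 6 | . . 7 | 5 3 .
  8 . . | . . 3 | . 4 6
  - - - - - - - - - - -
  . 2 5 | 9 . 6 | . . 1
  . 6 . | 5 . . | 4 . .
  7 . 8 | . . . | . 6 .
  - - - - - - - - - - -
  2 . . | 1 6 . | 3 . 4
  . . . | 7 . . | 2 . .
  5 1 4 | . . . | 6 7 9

Step 1. [r8c5∈{3,4,5,8,9}] in row 8, 4 fits only at r8c5. So r8c5=4.
Step 2. [r3c4∈{2}] only 2 remains possible at r3c4 ⇒ r3c4=2.
Step 3. [r4c8∈{8}] r4c8's peers cover all but 8 ⇒ r4c8=8.
Step 4. [r8c9∈{5,8}] 8 has one home in box 9: r8c9. So r8c9=8.
Step 5. [r1c1∈{3}] r1c1's peers cover all but 3, so r1c1=3.
Step 6. [r4c5∈{3,7}] r4c5 is the only open cell in row 4 admitting 3. So r4c5=3.
Step 7. [r6c5∈{2}] nothing but 2 survives at r6c5. So r6c5=2.
Step 8. [r9c5∈{8}] r9c5 is down to just 8, so r9c5=8.
Step 9. [r4c7∈{7}] r4c7's peers cover all but 7. So r4c7=7.
Step 10. [r5c1∈{9}] r5c1's peers cover all but 9. So r5c1=9.
Step 11. [r1c3∈{2,7}] r1c3 is the only open cell in col 3 admitting 2, so r1c3=2.
Step 12. [r7c2∈{7,8,9}] r7c2 is the only open cell in row 7 admitting 8, so r7c2=8.
Step 13. [r5c3∈{1,3}] across col 3, 1 lands solely at r5c3 ⇒ r5c3=1.
Step 14. [r6c2∈{3,4}] across box 4, 3 lands solely at r6c2. So r6c2=3.
Step 15. [r8c2∈{9}] r8c2 has the single candidate 9, so r8c2=9.
Step 16. [r7c8∈{5}] nothing but 5 survives at r7c8, so r7c8=5.
Step 17. [r3c3∈{7,9}] col 3 places 9 nowhere but r3c3, so r3c3=9.
Step 18. [r2c9∈{2}] r2c9 is down to just 2. So r2c9=2.
Step 19. [r6c9∈{5}] r6c9 is down to just 5, so r6c9=5.
Step 20. [r5c6∈{8}] r5c6 is down to just 8, so r5c6=8.
Step 21. [r6c7∈{9}] r6c7 has the single candidate 9. So r6c7=9.
Step 22. [r1c9∈{7}] r1c9 has the single candidate 7, so r1c9=7.
Step 23. [r2c5∈{9}] nothing but 9 survives at r2c5, so r2c5=9.
Step 24. [r7c6∈{9}] r7c6's peers cover all but 9 ⇒ r7c6=9.
Step 25. [r4c1∈{4}] r4c1 has the single candidate 4. So r4c1=4.
Step 26. [r2c4∈{8}] r2c4's peers cover all but 8, so r2c4=8.
Step 27. [r5c9∈{3}] r5c9's peers cover all but 3, so r5c9=3.
Step 28. [r2c2∈{4}] only 4 remains possible at r2c2. So r2c2=4.
Step 29. [r8c6∈{5}] r8c6 has the single candidate 5. So r8c6=5.
Step 30. [r3c2∈{7}] r3c2 is down to just 7. So r3c2=7.
Step 31. [r3c7∈{1}] only 1 remains possible at r3c7, so r3c7=1.
Step 32. [r6c4∈{4}] r6c4's peers cover all but 4. So r6c4=4.
Step 33. [r1c7∈{8}] nothing but 8 survives at r1c7, so r1c7=8.
Step 34. [r8c8∈{1}] r8c8 is down to just 1, so r8c8=1.
Step 35. [r9c6∈{2}] nothing but 2 survives at r9c6. So r9c6=2.
Step 36. [r6c6∈{1}] only 1 remains possible at r6c6 ⇒ r6c6=1.
Step 37. [r5c8∈{2}] r5c8 is down to just 2 ⇒ r5c8=2.
Step 38. [r9c4∈{3}] nothing but 3 survives at r9c4 ⇒ r9c4=3.
Step 39. [r5c5∈{7}] r5c5 is down to just 7. So r5c5=7.
Step 40. [r8c3∈{3}] r8c3 is down to just 3 ⇒ r8c3=3.
Step 41. [r8c1∈{6}] r8c1's peers cover all but 6, so r8c1=6.
Step 42. [r3c5∈{5}] r3c5's peers cover all but 5, so r3c5=5.
Step 43. [r7c3∈{7}] r7c3's peers cover all but 7 ⇒ r7c3=7.

Answer: 3 5 2 6 1 4 8 9 7 / 1 4 6 8 9 7 5 3 2 / 8 7 9 2 5 3 1 4 6 / 4 2 5 9 3 6 7 8 1 / 9 6 1 5 7 8 4 2 3 / 7 3 8 4 2 1 9 6 5 / 2 8 7 1 6 9 3 5 4 / 6 9 3 7 4 5 2 1 8 / 5 1 4 3 8 2 6 7 9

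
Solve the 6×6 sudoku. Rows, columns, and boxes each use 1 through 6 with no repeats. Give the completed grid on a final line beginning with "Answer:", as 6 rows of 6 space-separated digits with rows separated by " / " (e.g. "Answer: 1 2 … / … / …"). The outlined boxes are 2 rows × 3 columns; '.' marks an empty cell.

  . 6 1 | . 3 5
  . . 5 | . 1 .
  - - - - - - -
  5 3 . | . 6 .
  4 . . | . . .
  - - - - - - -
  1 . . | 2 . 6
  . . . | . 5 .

Step 1. [r2c6∈{2,4}] in box 2, 2 fits only at r2c6 ⇒ r2c6=2.
Step 2. [r5c5∈{4}] r5c5's peers cover all but 4 ⇒ r5c5=4.
Step 3. [r6c3∈{2,3,4,6}] across col 3, 4 lands solely at r6c3, so r6c3=4.
Step 4. [r4c2∈{1,2}] r4c2 is the only open cell in col 2 admitting 1, so r4c2=1.
Step 5. [r4c6∈{3}] r4c6 has the single candidate 3, so r4c6=3.
Step 6. [r6c6∈{1}] r6c6's peers cover all but 1. So r6c6=1.
Step 7. [r1c4∈{4}] r1c4's peers cover all but 4. So r1c4=4.
Step 8. [r6c1∈{2,3,6}] 6 has one home in row 6: r6c1 ⇒ r6c1=6.
Step 9. [r4c3∈{2,6}] across row 4, 6 lands solely at r4c3. So r4c3=6.
Step 10. [r1c1∈{2}] r1c1 is down to just 2 ⇒ r1c1=2.
Step 11. [r3c6∈{4}] r3c6 has the single candidate 4 ⇒ r3c6=4.
Step 12. [r5c2∈{5}] r5c2's peers cover all but 5, so r5c2=5.
Step 13. [r6c2∈{2}] r6c2 is down to just 2 ⇒ r6c2=2.
Step 14. [r3c3∈{2}] r3c3 has the single candidate 2. So r3c3=2.
Step 15. [r5c3∈{3}] only 3 remains possible at r5c3 ⇒ r5c3=3.
Step 16. [r4c5∈{2}] r4c5 has the single candidate 2, so r4c5=2.
Step 17. [r3c4∈{1}] r3c4 has the single candidate 1 ⇒ r3c4=1.
Step 18. [r4c4∈{5}] only 5 remains possible at r4c4, so r4c4=5.
Step 19. [r2c2∈{4}] r2c2 is down to just 4 ⇒ r2c2=4.
Step 20. [r6c4∈{3}] r6c4 has the single candidate 3. So r6c4=3.
Step 21. [r2c1∈{3}] r2c1's peers cover all but 3. So r2c1=3.
Step 22. [r2c4∈{6}] only 6 remains possible at r2c4. So r2c4=6.

Answer: 2 6 1 4 3 5 / 3 4 5 6 1 2 / 5 3 2 1 6 4 / 4 1 6 5 2 3 / 1 5 3 2 4 6 / 6 2 4 3 5 1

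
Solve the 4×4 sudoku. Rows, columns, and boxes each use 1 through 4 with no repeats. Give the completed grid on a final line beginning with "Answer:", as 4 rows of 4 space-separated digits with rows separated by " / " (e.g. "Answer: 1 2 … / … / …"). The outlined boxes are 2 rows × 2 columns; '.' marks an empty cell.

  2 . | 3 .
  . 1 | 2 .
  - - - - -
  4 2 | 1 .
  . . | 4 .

Step 1. [r4c2∈{3}] r4c2's peers cover all but 3. So r4c2=3.
Step 2. [r1c2∈{4}] r1c2's peers cover all but 4. So r1c2=4.
Step 3. [r4c4∈{2}] r4c4 is down to just 2. So r4c4=2.
Step 4. [r1c4∈{1}] r1c4 is down to just 1, so r1c4=1.
Step 5. [r2c1∈{3}] r2c1's peers cover all but 3, so r2c1=3.
Step 6. [r2c4∈{4}] r2c4 has the single candidate 4, so r2c4=4.
Step 7. [r4c1∈{1}] only 1 remains possible at r4c1 ⇒ r4c1=1.
Step 8. [r3c4∈{3}] r3c4 is down to just 3. So r3c4=3.

Answer: 2 4 3 1 / 3 1 2 4 / 4 2 1 3 / 1 3 4 2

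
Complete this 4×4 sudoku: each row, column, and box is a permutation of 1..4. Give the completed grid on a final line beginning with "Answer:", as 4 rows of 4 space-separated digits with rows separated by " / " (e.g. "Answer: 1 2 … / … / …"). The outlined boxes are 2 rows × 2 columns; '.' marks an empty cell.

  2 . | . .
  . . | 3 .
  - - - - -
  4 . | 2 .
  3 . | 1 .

Step 1. [r2c1∈{1}] r2c1's peers cover all but 1, so r2c1=1.
Step 2. [r1c3∈{4}] nothing but 4 survives at r1c3. So r1c3=4.
Step 3. [r4c2∈{2}] only 2 remains possible at r4c2, so r4c2=2.
Step 4. [r4c4∈{4}] only 4 remains possible at r4c4. So r4c4=4.
Step 5. [r3c2∈{1}] r3c2 is down to just 1 ⇒ r3c2=1.
Step 6. [r3c4∈{3}] r3c4's peers cover all but 3. So r3c4=3.
Step 7. [r2c4∈{2}] r2c4 has the single candidate 2. So r2c4=2.
Step 8. [r1c2∈{3}] r1c2 is down to just 3 ⇒ r1c2=3.
Step 9. [r2c2∈{4}] r2c2 is down to just 4 ⇒ r2c2=4.
Step 10. [r1c4∈{1}] r1c4 has the single candidate 1 ⇒ r1c4=1.

Answer: 2 3 4 1 / 1 4 3 2 / 4 1 2 3 / 3 2 1 4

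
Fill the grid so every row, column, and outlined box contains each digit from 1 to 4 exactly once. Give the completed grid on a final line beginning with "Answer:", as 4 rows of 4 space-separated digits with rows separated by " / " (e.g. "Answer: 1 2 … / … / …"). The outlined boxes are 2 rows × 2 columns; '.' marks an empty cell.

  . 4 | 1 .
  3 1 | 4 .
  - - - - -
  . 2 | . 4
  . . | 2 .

Step 1. [r1c4∈{2,3}] r1c4 is the only open cell in row 1 admitting 3. So r1c4=3.
Step 2. [r3c1∈{1}] nothing but 1 survives at r3c1, so r3c1=1.
Step 3. [r1c1∈{2}] r1c1 has the single candidate 2. So r1c1=2.
Step 4. [r3c3∈{3}] r3c3's peers cover all but 3, so r3c3=3.
Step 5. [r4c2∈{3}] r4c2 has the single candidate 3 ⇒ r4c2=3.
Step 6. [r4c1∈{4}] only 4 remains possible at r4c1 ⇒ r4c1=4.
Step 7. [r2c4∈{2}] only 2 remains possible at r2c4. So r2c4=2.
Step 8. [r4c4∈{1}] r4c4's peers cover all but 1 ⇒ r4c4=1.

Answer: 2 4 1 3 / 3 1 4 2 / 1 2 3 4 / 4 3 2 1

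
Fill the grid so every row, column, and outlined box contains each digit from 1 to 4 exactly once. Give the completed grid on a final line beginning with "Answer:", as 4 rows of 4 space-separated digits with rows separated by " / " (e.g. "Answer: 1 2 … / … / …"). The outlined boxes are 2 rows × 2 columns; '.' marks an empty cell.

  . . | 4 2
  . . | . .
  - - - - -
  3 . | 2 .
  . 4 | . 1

Step 1. [r2c2∈{1,2,3}] across col 2, 2 lands solely at r2c2, so r2c2=2.
Step 2. [r2c3∈{1,3}] col 3 places 1 nowhere but r2c3. So r2c3=1.
Step 3. [r1c1∈{1}] only 1 remains possible at r1c1. So r1c1=1.
Step 4. [r1c2∈{3}] r1c2 has the single candidate 3 ⇒ r1c2=3.
Step 5. [r4c1∈{2}] nothing but 2 survives at r4c1 ⇒ r4c1=2.
Step 6. [r2c1∈{4}] r2c1's peers cover all but 4. So r2c1=4.
Step 7. [r3c2∈{1}] nothing but 1 survives at r3c2 ⇒ r3c2=1.
Step 8. [r2c4∈{3}] only 3 remains possible at r2c4. So r2c4=3.
Step 9. [r3c4∈{4}] only 4 remains possible at r3c4, so r3c4=4.
Step 10. [r4c3∈{3}] r4c3's peers cover all but 3. So r4c3=3.

Answer: 1 3 4 2 / 4 2 1 3 / 3 1 2 4 / 2 4 3 1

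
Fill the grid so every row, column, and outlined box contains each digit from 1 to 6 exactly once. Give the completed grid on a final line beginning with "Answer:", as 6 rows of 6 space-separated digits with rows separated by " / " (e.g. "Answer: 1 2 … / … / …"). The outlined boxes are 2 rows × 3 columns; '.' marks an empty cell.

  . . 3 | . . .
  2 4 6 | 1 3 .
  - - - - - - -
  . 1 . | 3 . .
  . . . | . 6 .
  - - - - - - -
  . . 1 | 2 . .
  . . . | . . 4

Step 1. [r5c5∈{5}] only 5 remains possible at r5c5, so r5c5=5.
Step 2. [r1c2∈{5}] nothing but 5 survives at r1c2. So r1c2=5.
Step 3. [r4c4∈{4,5}] r4c4 is the only open cell in col 4 admitting 5 ⇒ r4c4=5.
Step 4. [r3c6∈{2}] r3c6's peers cover all but 2. So r3c6=2.
Step 5. [r5c1∈{3,4,6}] row 5 places 4 nowhere but r5c1. So r5c1=4.
Step 6. [r6c4∈{6}] only 6 remains possible at r6c4, so r6c4=6.
Step 7. [r4c3∈{2,4}] 4 has one home in row 4: r4c3 ⇒ r4c3=4.
Step 8. [r3c3∈{5}] r3c3 has the single candidate 5 ⇒ r3c3=5.
Step 9. [r4c2∈{2,3}] across row 4, 2 lands solely at r4c2. So r4c2=2.
Step 10. [r6c2∈{3}] r6c2 has the single candidate 3, so r6c2=3.
Step 11. [r1c4∈{4}] nothing but 4 survives at r1c4 ⇒ r1c4=4.
Step 12. [r5c6∈{3}] nothing but 3 survives at r5c6, so r5c6=3.
Step 13. [r6c5∈{1}] r6c5's peers cover all but 1. So r6c5=1.
Step 14. [r2c6∈{5}] r2c6 is down to just 5, so r2c6=5.
Step 15. [r4c6∈{1}] r4c6's peers cover all but 1 ⇒ r4c6=1.
Step 16. [r1c6∈{6}] r1c6 has the single candidate 6 ⇒ r1c6=6.
Step 17. [r5c2∈{6}] r5c2's peers cover all but 6, so r5c2=6.
Step 18. [r3c5∈{4}] r3c5's peers cover all but 4, so r3c5=4.
Step 19. [r6c3∈{2}] only 2 remains possible at r6c3 ⇒ r6c3=2.
Step 20. [r3c1∈{6}] only 6 remains possible at r3c1, so r3c1=6.
Step 21. [r4c1∈{3}] nothing but 3 survives at r4c1 ⇒ r4c1=3.
Step 22. [r6c1∈{5}] r6c1 has the single candidate 5, so r6c1=5.
Step 23. [r1c5∈{2}] r1c5 is down to just 2 ⇒ r1c5=2.
Step 24. [r1c1∈{1}] nothing but 1 survives at r1c1 ⇒ r1c1=1.

Answer: 1 5 3 4 2 6 / 2 4 6 1 3 5 / 6 1 5 3 4 2 / 3 2 4 5 6 1 / 4 6 1 2 5 3 / 5 3 2 6 1 4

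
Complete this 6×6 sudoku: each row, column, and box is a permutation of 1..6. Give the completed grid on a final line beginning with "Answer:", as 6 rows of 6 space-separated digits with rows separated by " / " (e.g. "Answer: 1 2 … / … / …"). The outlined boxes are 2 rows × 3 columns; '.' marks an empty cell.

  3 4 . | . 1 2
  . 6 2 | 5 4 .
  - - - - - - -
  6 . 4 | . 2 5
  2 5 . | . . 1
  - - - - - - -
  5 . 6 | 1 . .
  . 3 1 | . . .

Step 1. [r4c4∈{3,4,6}] 4 has one home in row 4: r4c4 ⇒ r4c4=4.
Step 2. [r6c6∈{4,6}] r6c6 is the only open cell in col 6 admitting 6 ⇒ r6c6=6.
Step 3. [r5c5∈{3}] r5c5 is down to just 3 ⇒ r5c5=3.
Step 4. [r3c2∈{1}] nothing but 1 survives at r3c2, so r3c2=1.
Step 5. [r5c6∈{4}] r5c6 has the single candidate 4. So r5c6=4.
Step 6. [r1c3∈{5}] r1c3's peers cover all but 5. So r1c3=5.
Step 7. [r2c6∈{3}] r2c6 has the single candidate 3 ⇒ r2c6=3.
Step 8. [r3c4∈{3}] r3c4's peers cover all but 3. So r3c4=3.
Step 9. [r4c3∈{3}] only 3 remains possible at r4c3 ⇒ r4c3=3.
Step 10. [r5c2∈{2}] nothing but 2 survives at r5c2 ⇒ r5c2=2.
Step 11. [r6c1∈{4}] r6c1's peers cover all but 4. So r6c1=4.
Step 12. [r6c5∈{5}] r6c5 is down to just 5. So r6c5=5.
Step 13. [r4c5∈{6}] r4c5's peers cover all but 6 ⇒ r4c5=6.
Step 14. [r6c4∈{2}] r6c4 is down to just 2. So r6c4=2.
Step 15. [r1c4∈{6}] r1c4 is down to just 6 ⇒ r1c4=6.
Step 16. [r2c1∈{1}] nothing but 1 survives at r2c1. So r2c1=1.

Answer: 3 4 5 6 1 2 / 1 6 2 5 4 3 / 6 1 4 3 2 5 / 2 5 3 4 6 1 / 5 2 6 1 3 4 / 4 3 1 2 5 6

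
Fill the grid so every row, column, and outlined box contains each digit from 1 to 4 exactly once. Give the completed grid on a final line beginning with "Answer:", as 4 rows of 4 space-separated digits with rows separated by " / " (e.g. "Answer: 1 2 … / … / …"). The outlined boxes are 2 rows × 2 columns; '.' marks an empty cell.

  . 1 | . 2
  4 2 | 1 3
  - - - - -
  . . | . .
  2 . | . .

Step 1. [r4c4∈{1,4}] across row 4, 1 lands solely at r4c4 ⇒ r4c4=1.
Step 2. [r3c4∈{4}] nothing but 4 survives at r3c4, so r3c4=4.
Step 3. [r3c2∈{3}] nothing but 3 survives at r3c2, so r3c2=3.
Step 4. [r4c3∈{3}] nothing but 3 survives at r4c3 ⇒ r4c3=3.
Step 5. [r3c1∈{1}] r3c1 is down to just 1, so r3c1=1.
Step 6. [r3c3∈{2}] r3c3 is down to just 2. So r3c3=2.
Step 7. [r1c3∈{4}] r1c3 is down to just 4 ⇒ r1c3=4.
Step 8. [r1c1∈{3}] r1c1's peers cover all but 3. So r1c1=3.
Step 9. [r4c2∈{4}] nothing but 4 survives at r4c2 ⇒ r4c2=4.

Answer: 3 1 4 2 / 4 2 1 3 / 1 3 2 4 / 2 4 3 1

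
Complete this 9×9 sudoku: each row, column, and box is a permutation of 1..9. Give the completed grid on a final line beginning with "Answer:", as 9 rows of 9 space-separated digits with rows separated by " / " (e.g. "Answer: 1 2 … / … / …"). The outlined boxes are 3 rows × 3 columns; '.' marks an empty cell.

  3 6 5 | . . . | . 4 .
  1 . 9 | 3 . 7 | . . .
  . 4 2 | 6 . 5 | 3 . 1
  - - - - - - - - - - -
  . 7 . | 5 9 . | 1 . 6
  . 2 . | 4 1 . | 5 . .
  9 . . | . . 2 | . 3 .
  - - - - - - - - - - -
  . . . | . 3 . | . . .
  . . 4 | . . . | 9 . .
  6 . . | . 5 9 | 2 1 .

Step 1. [r5c1∈{8}] only 8 remains possible at r5c1, so r5c1=8.
Step 2. [r2c2∈{8}] only 8 remains possible at r2c2 ⇒ r2c2=8.
Step 3. [r3c5∈{8}] r3c5 is down to just 8 ⇒ r3c5=8.
Step 4. [r9c9∈{3,4,7,8}] row 9 places 4 nowhere but r9c9 ⇒ r9c9=4.
Step 5. [r8c9∈{3,5,7,8}] r8c9 is the only open cell in col 9 admitting 3. So r8c9=3.
Step 6. [r1c5∈{2}] r1c5 has the single candidate 2, so r1c5=2.
Step 7. [r6c2∈{1,5}] 5 has one home in row 6: r6c2 ⇒ r6c2=5.
Step 8. [r8c2∈{1}] r8c2 is down to just 1. So r8c2=1.
Step 9. [r4c3∈{3}] r4c3's peers cover all but 3, so r4c3=3.
Step 10. [r4c6∈{8}] r4c6's peers cover all but 8 ⇒ r4c6=8.
Step 11. [r6c4∈{7}] r6c4's peers cover all but 7 ⇒ r6c4=7.
Step 12. [r9c3∈{7,8}] row 9 places 7 nowhere but r9c3, so r9c3=7.
Step 13. [r7c3∈{8}] r7c3 has the single candidate 8. So r7c3=8.
Step 14. [r8c6∈{6}] nothing but 6 survives at r8c6 ⇒ r8c6=6.
Step 15. [r3c8∈{7,9}] 9 has one home in row 3: r3c8, so r3c8=9.
Step 16. [r8c8∈{5,7,8}] r8c8 is the only open cell in col 8 admitting 8, so r8c8=8.
Step 17. [r8c4∈{2}] r8c4 has the single candidate 2. So r8c4=2.
Step 18. [r7c4∈{1}] r7c4's peers cover all but 1. So r7c4=1.
Step 19. [r6c9∈{8}] nothing but 8 survives at r6c9 ⇒ r6c9=8.
Step 20. [r1c9∈{7}] only 7 remains possible at r1c9 ⇒ r1c9=7.
Step 21. [r7c9∈{5}] r7c9 is down to just 5, so r7c9=5.
Step 22. [r2c7∈{6}] r2c7 is down to just 6, so r2c7=6.
Step 23. [r2c9∈{2}] only 2 remains possible at r2c9 ⇒ r2c9=2.
Step 24. [r6c5∈{6}] only 6 remains possible at r6c5, so r6c5=6.
Step 25. [r5c8∈{7}] r5c8 is down to just 7, so r5c8=7.
Step 26. [r9c4∈{8}] nothing but 8 survives at r9c4 ⇒ r9c4=8.
Step 27. [r5c9∈{9}] nothing but 9 survives at r5c9. So r5c9=9.
Step 28. [r5c3∈{6}] r5c3's peers cover all but 6 ⇒ r5c3=6.
Step 29. [r8c1∈{5}] r8c1 has the single candidate 5 ⇒ r8c1=5.
Step 30. [r2c5∈{4}] nothing but 4 survives at r2c5. So r2c5=4.
Step 31. [r5c6∈{3}] r5c6 has the single candidate 3, so r5c6=3.
Step 32. [r7c6∈{4}] r7c6 is down to just 4. So r7c6=4.
Step 33. [r1c7∈{8}] only 8 remains possible at r1c7, so r1c7=8.
Step 34. [r6c3∈{1}] nothing but 1 survives at r6c3 ⇒ r6c3=1.
Step 35. [r3c1∈{7}] r3c1's peers cover all but 7 ⇒ r3c1=7.
Step 36. [r4c1∈{4}] r4c1 is down to just 4. So r4c1=4.
Step 37. [r7c2∈{9}] nothing but 9 survives at r7c2 ⇒ r7c2=9.
Step 38. [r7c7∈{7}] only 7 remains possible at r7c7. So r7c7=7.
Step 39. [r4c8∈{2}] nothing but 2 survives at r4c8. So r4c8=2.
Step 40. [r8c5∈{7}] r8c5's peers cover all but 7 ⇒ r8c5=7.
Step 41. [r7c8∈{6}] r7c8 is down to just 6 ⇒ r7c8=6.
Step 42. [r9c2∈{3}] nothing but 3 survives at r9c2 ⇒ r9c2=3.
Step 43. [r7c1∈{2}] r7c1 is down to just 2, so r7c1=2.
Step 44. [r1c6∈{1}] only 1 remains possible at r1c6 ⇒ r1c6=1.
Step 45. [r2c8∈{5}] r2c8 is down to just 5. So r2c8=5.
Step 46. [r1c4∈{9}] r1c4 has the single candidate 9 ⇒ r1c4=9.
Step 47. [r6c7∈{4}] nothing but 4 survives at r6c7. So r6c7=4.

Answer: 3 6 5 9 2 1 8 4 7 / 1 8 9 3 4 7 6 5 2 / 7 4 2 6 8 5 3 9 1 / 4 7 3 5 9 8 1 2 6 / 8 2 6 4 1 3 5 7 9 / 9 5 1 7 6 2 4 3 8 / 2 9 8 1 3 4 7 6 5 / 5 1 4 2 7 6 9 8 3 / 6 3 7 8 5 9 2 1 4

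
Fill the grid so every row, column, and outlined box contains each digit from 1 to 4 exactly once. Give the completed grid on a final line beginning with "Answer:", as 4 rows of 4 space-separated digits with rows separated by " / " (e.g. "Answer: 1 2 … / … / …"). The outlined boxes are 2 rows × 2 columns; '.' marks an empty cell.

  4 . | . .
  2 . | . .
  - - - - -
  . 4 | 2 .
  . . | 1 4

Step 1. [r1c3∈{3}] r1c3's peers cover all but 3. So r1c3=3.
Step 2. [r2c4∈{1}] r2c4 is down to just 1, so r2c4=1.
Step 3. [r4c1∈{3}] nothing but 3 survives at r4c1. So r4c1=3.
Step 4. [r2c2∈{3}] only 3 remains possible at r2c2. So r2c2=3.
Step 5. [r4c2∈{2}] only 2 remains possible at r4c2, so r4c2=2.
Step 6. [r3c1∈{1}] r3c1 is down to just 1 ⇒ r3c1=1.
Step 7. [r1c2∈{1}] r1c2's peers cover all but 1, so r1c2=1.
Step 8. [r2c3∈{4}] r2c3's peers cover all but 4 ⇒ r2c3=4.
Step 9. [r1c4∈{2}] only 2 remains possible at r1c4, so r1c4=2.
Step 10. [r3c4∈{3}] r3c4's peers cover all but 3. So r3c4=3.

Answer: 4 1 3 2 / 2 3 4 1 / 1 4 2 3 / 3 2 1 4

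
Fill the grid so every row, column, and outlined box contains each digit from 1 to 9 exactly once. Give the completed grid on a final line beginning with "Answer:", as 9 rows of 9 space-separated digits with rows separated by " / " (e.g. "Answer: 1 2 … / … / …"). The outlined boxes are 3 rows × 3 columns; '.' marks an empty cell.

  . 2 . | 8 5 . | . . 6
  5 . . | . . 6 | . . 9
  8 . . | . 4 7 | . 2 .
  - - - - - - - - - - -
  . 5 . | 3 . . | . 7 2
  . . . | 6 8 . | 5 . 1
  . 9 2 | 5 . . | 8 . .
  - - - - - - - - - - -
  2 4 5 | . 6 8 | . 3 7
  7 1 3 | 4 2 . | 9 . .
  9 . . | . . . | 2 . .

Step 1. [r7c7∈{1}] r7c7 has the single candidate 1, so r7c7=1.
Step 2. [r8c8∈{5,6,8}] in row 8, 6 fits only at r8c8. So r8c8=6.
Step 3. [r6c8∈{4}] nothing but 4 survives at r6c8, so r6c8=4.
Step 4. [r6c6∈{1}] r6c6 is down to just 1. So r6c6=1.
Step 5. [r9c2∈{6,8}] across col 2, 8 lands solely at r9c2, so r9c2=8.
Step 6. [r3c7∈{3}] r3c7 has the single candidate 3. So r3c7=3.
Step 7. [r9c8∈{5}] r9c8's peers cover all but 5. So r9c8=5.
Step 8. [r6c1∈{3,6}] row 6 places 6 nowhere but r6c1, so r6c1=6.
Step 9. [r1c8∈{1}] r1c8 is down to just 1 ⇒ r1c8=1.
Step 10. [r5c6∈{2,4,9}] 2 has one home in row 5: r5c6. So r5c6=2.
Step 11. [r4c6∈{4,9}] 4 has one home in col 6: r4c6 ⇒ r4c6=4.
Step 12. [r1c6∈{3,9}] across col 6, 9 lands solely at r1c6 ⇒ r1c6=9.
Step 13. [r3c4∈{1}] r3c4's peers cover all but 1. So r3c4=1.
Step 14. [r1c1∈{3,4}] row 1 places 3 nowhere but r1c1 ⇒ r1c1=3.
Step 15. [r2c2∈{7}] only 7 remains possible at r2c2, so r2c2=7.
Step 16. [r1c3∈{4}] r1c3 is down to just 4. So r1c3=4.
Step 17. [r9c5∈{1,3,7}] r9c5 is the only open cell in row 9 admitting 1 ⇒ r9c5=1.
Step 18. [r9c3∈{6}] r9c3 has the single candidate 6 ⇒ r9c3=6.
Step 19. [r4c1∈{1}] nothing but 1 survives at r4c1. So r4c1=1.
Step 20. [r3c3∈{9}] r3c3 has the single candidate 9, so r3c3=9.
Step 21. [r7c4∈{9}] r7c4's peers cover all but 9 ⇒ r7c4=9.
Step 22. [r2c4∈{2}] nothing but 2 survives at r2c4 ⇒ r2c4=2.
Step 23. [r2c8∈{8}] only 8 remains possible at r2c8, so r2c8=8.
Step 24. [r2c3∈{1}] r2c3 is down to just 1 ⇒ r2c3=1.
Step 25. [r9c4∈{7}] nothing but 7 survives at r9c4 ⇒ r9c4=7.
Step 26. [r5c2∈{3}] nothing but 3 survives at r5c2. So r5c2=3.
Step 27. [r8c9∈{8}] r8c9 is down to just 8, so r8c9=8.
Step 28. [r5c3∈{7}] r5c3 has the single candidate 7, so r5c3=7.
Step 29. [r3c2∈{6}] r3c2's peers cover all but 6 ⇒ r3c2=6.
Step 30. [r5c1∈{4}] only 4 remains possible at r5c1, so r5c1=4.
Step 31. [r4c5∈{9}] nothing but 9 survives at r4c5. So r4c5=9.
Step 32. [r3c9∈{5}] nothing but 5 survives at r3c9. So r3c9=5.
Step 33. [r1c7∈{7}] only 7 remains possible at r1c7 ⇒ r1c7=7.
Step 34. [r6c5∈{7}] r6c5 is down to just 7 ⇒ r6c5=7.
Step 35. [r8c6∈{5}] nothing but 5 survives at r8c6, so r8c6=5.
Step 36. [r2c5∈{3}] nothing but 3 survives at r2c5, so r2c5=3.
Step 37. [r2c7∈{4}] r2c7 has the single candidate 4 ⇒ r2c7=4.
Step 38. [r9c6∈{3}] r9c6's peers cover all but 3 ⇒ r9c6=3.
Step 39. [r4c3∈{8}] r4c3 is down to just 8 ⇒ r4c3=8.
Step 40. [r4c7∈{6}] nothing but 6 survives at r4c7, so r4c7=6.
Step 41. [r5c8∈{9}] r5c8's peers cover all but 9. So r5c8=9.
Step 42. [r9c9∈{4}] only 4 remains possible at r9c9, so r9c9=4.
Step 43. [r6c9∈{3}] r6c9 is down to just 3 ⇒ r6c9=3.

Answer: 3 2 4 8 5 9 7 1 6 / 5 7 1 2 3 6 4 8 9 / 8 6 9 1 4 7 3 2 5 / 1 5 8 3 9 4 6 7 2 / 4 3 7 6 8 2 5 9 1 / 6 9 2 5 7 1 8 4 3 / 2 4 5 9 6 8 1 3 7 / 7 1 3 4 2 5 9 6 8 / 9 8 6 7 1 3 2 5 4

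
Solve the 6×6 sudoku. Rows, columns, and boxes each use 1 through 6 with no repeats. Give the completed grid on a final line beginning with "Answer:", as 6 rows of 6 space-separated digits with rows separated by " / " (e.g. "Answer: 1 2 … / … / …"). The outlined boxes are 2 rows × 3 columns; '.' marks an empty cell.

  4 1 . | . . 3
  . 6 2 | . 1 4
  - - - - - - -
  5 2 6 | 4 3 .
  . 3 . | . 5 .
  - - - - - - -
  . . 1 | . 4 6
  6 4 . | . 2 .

Step 1. [r6c6∈{1,5}] r6c6 is the only open cell in col 6 admitting 5. So r6c6=5.
Step 2. [r4c4∈{1,2,6}] row 4 places 6 nowhere but r4c4, so r4c4=6.
Step 3. [r6c3∈{3}] nothing but 3 survives at r6c3, so r6c3=3.
Step 4. [r1c4∈{2,5}] 2 has one home in row 1: r1c4, so r1c4=2.
Step 5. [r4c6∈{1,2}] in row 4, 2 fits only at r4c6. So r4c6=2.
Step 6. [r4c1∈{1}] only 1 remains possible at r4c1. So r4c1=1.
Step 7. [r6c4∈{1}] r6c4 has the single candidate 1. So r6c4=1.
Step 8. [r4c3∈{4}] only 4 remains possible at r4c3. So r4c3=4.
Step 9. [r5c1∈{2}] only 2 remains possible at r5c1, so r5c1=2.
Step 10. [r1c5∈{6}] nothing but 6 survives at r1c5, so r1c5=6.
Step 11. [r5c4∈{3}] only 3 remains possible at r5c4 ⇒ r5c4=3.
Step 12. [r1c3∈{5}] only 5 remains possible at r1c3. So r1c3=5.
Step 13. [r2c4∈{5}] r2c4 is down to just 5 ⇒ r2c4=5.
Step 14. [r5c2∈{5}] r5c2 has the single candidate 5, so r5c2=5.
Step 15. [r2c1∈{3}] r2c1 is down to just 3, so r2c1=3.
Step 16. [r3c6∈{1}] r3c6 is down to just 1. So r3c6=1.

Answer: 4 1 5 2 6 3 / 3 6 2 5 1 4 / 5 2 6 4 3 1 / 1 3 4 6 5 2 / 2 5 1 3 4 6 / 6 4 3 1 2 5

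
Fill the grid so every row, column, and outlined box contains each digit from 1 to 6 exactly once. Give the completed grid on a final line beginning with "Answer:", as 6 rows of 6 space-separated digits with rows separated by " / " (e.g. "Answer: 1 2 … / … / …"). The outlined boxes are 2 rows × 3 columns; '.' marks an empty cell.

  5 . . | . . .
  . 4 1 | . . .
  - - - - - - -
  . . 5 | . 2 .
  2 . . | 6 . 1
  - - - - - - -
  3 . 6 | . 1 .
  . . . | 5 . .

Step 1. [r2c6∈{2,3,5,6}] across col 6, 5 lands solely at r2c6 ⇒ r2c6=5.
Step 2. [r4c2∈{3}] r4c2's peers cover all but 3, so r4c2=3.
Step 3. [r1c3∈{2,3}] across col 3, 3 lands solely at r1c3 ⇒ r1c3=3.
Step 4. [r1c2∈{2,6}] across box 1, 2 lands solely at r1c2, so r1c2=2.
Step 5. [r4c3∈{4}] nothing but 4 survives at r4c3, so r4c3=4.
Step 6. [r6c1∈{1,4}] across col 1, 4 lands solely at r6c1 ⇒ r6c1=4.
Step 7. [r1c5∈{4,6}] 4 has one home in col 5: r1c5, so r1c5=4.
Step 8. [r3c1∈{1,6}] in col 1, 1 fits only at r3c1. So r3c1=1.
Step 9. [r1c6∈{6}] r1c6 is down to just 6 ⇒ r1c6=6.
Step 10. [r2c4∈{2,3}] row 2 places 2 nowhere but r2c4, so r2c4=2.
Step 11. [r3c4∈{3,4}] across col 4, 3 lands solely at r3c4, so r3c4=3.
Step 12. [r5c6∈{2,4}] row 5 places 2 nowhere but r5c6 ⇒ r5c6=2.
Step 13. [r6c5∈{3,6}] 6 has one home in row 6: r6c5. So r6c5=6.
Step 14. [r3c6∈{4}] only 4 remains possible at r3c6, so r3c6=4.
Step 15. [r4c5∈{5}] r4c5 is down to just 5, so r4c5=5.
Step 16. [r1c4∈{1}] r1c4 is down to just 1 ⇒ r1c4=1.
Step 17. [r5c4∈{4}] r5c4's peers cover all but 4 ⇒ r5c4=4.
Step 18. [r6c2∈{1}] r6c2's peers cover all but 1. So r6c2=1.
Step 19. [r2c5∈{3}] r2c5's peers cover all but 3. So r2c5=3.
Step 20. [r2c1∈{6}] r2c1 is down to just 6 ⇒ r2c1=6.
Step 21. [r5c2∈{5}] only 5 remains possible at r5c2, so r5c2=5.
Step 22. [r6c6∈{3}] r6c6's peers cover all but 3 ⇒ r6c6=3.
Step 23. [r6c3∈{2}] r6c3 has the single candidate 2, so r6c3=2.
Step 24. [r3c2∈{6}] r3c2's peers cover all but 6. So r3c2=6.

Answer: 5 2 3 1 4 6 / 6 4 1 2 3 5 / 1 6 5 3 2 4 / 2 3 4 6 5 1 / 3 5 6 4 1 2 / 4 1 2 5 6 3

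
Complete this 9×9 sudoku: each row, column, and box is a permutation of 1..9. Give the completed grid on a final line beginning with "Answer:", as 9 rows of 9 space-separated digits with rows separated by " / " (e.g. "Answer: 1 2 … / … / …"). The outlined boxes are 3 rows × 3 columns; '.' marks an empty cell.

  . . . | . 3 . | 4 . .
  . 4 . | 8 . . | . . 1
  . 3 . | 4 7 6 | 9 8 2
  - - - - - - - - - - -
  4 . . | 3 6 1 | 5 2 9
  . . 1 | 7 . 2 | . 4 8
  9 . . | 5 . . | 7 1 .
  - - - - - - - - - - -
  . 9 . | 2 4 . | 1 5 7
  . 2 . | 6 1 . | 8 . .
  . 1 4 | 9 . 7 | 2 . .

Step 1. [r3c3∈{5}] nothing but 5 survives at r3c3 ⇒ r3c3=5.
Step 2. [r6c3∈{2,3,6,8}] 2 has one home in row 6: r6c3 ⇒ r6c3=2.
Step 3. [r5c1∈{3,5,6}] across box 4, 3 lands solely at r5c1, so r5c1=3.
Step 4. [r1c1∈{1,2,6,7,8}] across row 1, 2 lands solely at r1c1, so r1c1=2.
Step 5. [r6c9∈{3,6}] r6c9 is the only open cell in row 6 admitting 3, so r6c9=3.
Step 6. [r9c9∈{6}] only 6 remains possible at r9c9 ⇒ r9c9=6.
Step 7. [r6c5∈{8}] only 8 remains possible at r6c5. So r6c5=8.
Step 8. [r7c6∈{3,8}] 8 has one home in col 6: r7c6, so r7c6=8.
Step 9. [r9c5∈{5}] r9c5 has the single candidate 5. So r9c5=5.
Step 10. [r2c7∈{3,6}] col 7 places 3 nowhere but r2c7. So r2c7=3.
Step 11. [r6c2∈{6}] r6c2 has the single candidate 6 ⇒ r6c2=6.
Step 12. [r8c6∈{3}] r8c6's peers cover all but 3, so r8c6=3.
Step 13. [r8c3∈{7}] r8c3 has the single candidate 7. So r8c3=7.
Step 14. [r2c1∈{6,7}] col 1 places 7 nowhere but r2c1 ⇒ r2c1=7.
Step 15. [r2c6∈{5,9}] 5 has one home in row 2: r2c6. So r2c6=5.
Step 16. [r1c6∈{9}] nothing but 9 survives at r1c6, so r1c6=9.
Step 17. [r4c3∈{8}] r4c3's peers cover all but 8. So r4c3=8.
Step 18. [r1c3∈{6}] r1c3 has the single candidate 6 ⇒ r1c3=6.
Step 19. [r3c1∈{1}] nothing but 1 survives at r3c1 ⇒ r3c1=1.
Step 20. [r2c5∈{2}] r2c5 is down to just 2, so r2c5=2.
Step 21. [r8c1∈{5}] only 5 remains possible at r8c1, so r8c1=5.
Step 22. [r8c8∈{9}] nothing but 9 survives at r8c8 ⇒ r8c8=9.
Step 23. [r1c2∈{8}] r1c2 has the single candidate 8 ⇒ r1c2=8.
Step 24. [r2c3∈{9}] nothing but 9 survives at r2c3 ⇒ r2c3=9.
Step 25. [r1c9∈{5}] only 5 remains possible at r1c9, so r1c9=5.
Step 26. [r5c5∈{9}] only 9 remains possible at r5c5. So r5c5=9.
Step 27. [r4c2∈{7}] only 7 remains possible at r4c2, so r4c2=7.
Step 28. [r5c2∈{5}] r5c2 is down to just 5, so r5c2=5.
Step 29. [r2c8∈{6}] nothing but 6 survives at r2c8 ⇒ r2c8=6.
Step 30. [r8c9∈{4}] nothing but 4 survives at r8c9 ⇒ r8c9=4.
Step 31. [r5c7∈{6}] only 6 remains possible at r5c7. So r5c7=6.
Step 32. [r6c6∈{4}] r6c6 has the single candidate 4. So r6c6=4.
Step 33. [r9c8∈{3}] r9c8's peers cover all but 3 ⇒ r9c8=3.
Step 34. [r1c4∈{1}] r1c4 is down to just 1 ⇒ r1c4=1.
Step 35. [r7c1∈{6}] only 6 remains possible at r7c1. So r7c1=6.
Step 36. [r1c8∈{7}] r1c8 is down to just 7 ⇒ r1c8=7.
Step 37. [r7c3∈{3}] nothing but 3 survives at r7c3 ⇒ r7c3=3.
Step 38. [r9c1∈{8}] nothing but 8 survives at r9c1, so r9c1=8.

Answer: 2 8 6 1 3 9 4 7 5 / 7 4 9 8 2 5 3 6 1 / 1 3 5 4 7 6 9 8 2 / 4 7 8 3 6 1 5 2 9 / 3 5 1 7 9 2 6 4 8 / 9 6 2 5 8 4 7 1 3 / 6 9 3 2 4 8 1 5 7 / 5 2 7 6 1 3 8 9 4 / 8 1 4 9 5 7 2 3 6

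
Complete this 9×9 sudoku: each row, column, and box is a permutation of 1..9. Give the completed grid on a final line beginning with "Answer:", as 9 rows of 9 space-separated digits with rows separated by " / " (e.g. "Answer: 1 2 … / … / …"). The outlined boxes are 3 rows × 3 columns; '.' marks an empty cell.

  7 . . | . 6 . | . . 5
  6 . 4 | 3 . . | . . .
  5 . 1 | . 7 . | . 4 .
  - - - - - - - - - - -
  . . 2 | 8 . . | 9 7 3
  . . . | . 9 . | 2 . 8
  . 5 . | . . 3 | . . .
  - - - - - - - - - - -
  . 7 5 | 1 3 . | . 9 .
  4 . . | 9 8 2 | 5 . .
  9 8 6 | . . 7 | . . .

Step 1. [r1c3∈{3,8,9}] in box 1, 8 fits only at r1c3. So r1c3=8.
Step 2. [r4c1∈{1}] r4c1's peers cover all but 1 ⇒ r4c1=1.
Step 3. [r3c4∈{2}] r3c4's peers cover all but 2, so r3c4=2.
Step 4. [r2c8∈{1,2,8}] 8 has one home in col 8: r2c8 ⇒ r2c8=8.
Step 5. [r7c6∈{4,6}] across box 8, 6 lands solely at r7c6. So r7c6=6.
Step 6. [r5c8∈{1,5,6}] 5 has one home in col 8: r5c8. So r5c8=5.
Step 7. [r1c4∈{4}] r1c4 is down to just 4 ⇒ r1c4=4.
Step 8. [r9c5∈{4,5}] across box 8, 4 lands solely at r9c5 ⇒ r9c5=4.
Step 9. [r5c6∈{1,4}] 1 has one home in row 5: r5c6 ⇒ r5c6=1.
Step 10. [r8c2∈{1,3}] col 2 places 1 nowhere but r8c2 ⇒ r8c2=1.
Step 11. [r5c2∈{3,4,6}] in row 5, 4 fits only at r5c2. So r5c2=4.
Step 12. [r2c5∈{1,5}] r2c5 is the only open cell in col 5 admitting 1, so r2c5=1.
Step 13. [r1c6∈{9}] only 9 remains possible at r1c6. So r1c6=9.
Step 14. [r5c4∈{6,7}] row 5 places 6 nowhere but r5c4, so r5c4=6.
Step 15. [r5c3∈{3,7}] across row 5, 7 lands solely at r5c3 ⇒ r5c3=7.
Step 16. [r8c9∈{6,7}] row 8 places 7 nowhere but r8c9, so r8c9=7.
Step 17. [r8c8∈{3,6}] row 8 places 6 nowhere but r8c8. So r8c8=6.
Step 18. [r6c8∈{1}] r6c8 is down to just 1 ⇒ r6c8=1.
Step 19. [r1c7∈{1,3}] 1 has one home in row 1: r1c7. So r1c7=1.
Step 20. [r9c7∈{3}] r9c7 is down to just 3 ⇒ r9c7=3.
Step 21. [r9c8∈{2}] nothing but 2 survives at r9c8, so r9c8=2.
Step 22. [r3c2∈{3,9}] across row 3, 3 lands solely at r3c2 ⇒ r3c2=3.
Step 23. [r2c2∈{2,9}] in col 2, 9 fits only at r2c2 ⇒ r2c2=9.
Step 24. [r7c9∈{4}] r7c9 is down to just 4 ⇒ r7c9=4.
Step 25. [r6c9∈{6}] only 6 remains possible at r6c9 ⇒ r6c9=6.
Step 26. [r2c6∈{5}] r2c6's peers cover all but 5 ⇒ r2c6=5.
Step 27. [r7c7∈{8}] nothing but 8 survives at r7c7, so r7c7=8.
Step 28. [r2c7∈{7}] nothing but 7 survives at r2c7 ⇒ r2c7=7.
Step 29. [r7c1∈{2}] only 2 remains possible at r7c1. So r7c1=2.
Step 30. [r6c3∈{9}] r6c3's peers cover all but 9, so r6c3=9.
Step 31. [r9c4∈{5}] nothing but 5 survives at r9c4. So r9c4=5.
Step 32. [r8c3∈{3}] r8c3's peers cover all but 3. So r8c3=3.
Step 33. [r6c7∈{4}] nothing but 4 survives at r6c7 ⇒ r6c7=4.
Step 34. [r4c2∈{6}] r4c2 is down to just 6. So r4c2=6.
Step 35. [r2c9∈{2}] r2c9 has the single candidate 2. So r2c9=2.
Step 36. [r6c4∈{7}] r6c4's peers cover all but 7 ⇒ r6c4=7.
Step 37. [r9c9∈{1}] r9c9 is down to just 1 ⇒ r9c9=1.
Step 38. [r4c6∈{4}] only 4 remains possible at r4c6 ⇒ r4c6=4.
Step 39. [r1c2∈{2}] only 2 remains possible at r1c2. So r1c2=2.
Step 40. [r6c1∈{8}] r6c1 is down to just 8 ⇒ r6c1=8.
Step 41. [r1c8∈{3}] r1c8 has the single candidate 3 ⇒ r1c8=3.
Step 42. [r3c9∈{9}] nothing but 9 survives at r3c9, so r3c9=9.
Step 43. [r3c6∈{8}] only 8 remains possible at r3c6 ⇒ r3c6=8.
Step 44. [r4c5∈{5}] nothing but 5 survives at r4c5 ⇒ r4c5=5.
Step 45. [r6c5∈{2}] r6c5 has the single candidate 2 ⇒ r6c5=2.
Step 46. [r3c7∈{6}] r3c7 is down to just 6 ⇒ r3c7=6.
Step 47. [r5c1∈{3}] r5c1's peers cover all but 3 ⇒ r5c1=3.

Answer: 7 2 8 4 6 9 1 3 5 / 6 9 4 3 1 5 7 8 2 / 5 3 1 2 7 8 6 4 9 / 1 6 2 8 5 4 9 7 3 / 3 4 7 6 9 1 2 5 8 / 8 5 9 7 2 3 4 1 6 / 2 7 5 1 3 6 8 9 4 / 4 1 3 9 8 2 5 6 7 / 9 8 6 5 4 7 3 2 1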